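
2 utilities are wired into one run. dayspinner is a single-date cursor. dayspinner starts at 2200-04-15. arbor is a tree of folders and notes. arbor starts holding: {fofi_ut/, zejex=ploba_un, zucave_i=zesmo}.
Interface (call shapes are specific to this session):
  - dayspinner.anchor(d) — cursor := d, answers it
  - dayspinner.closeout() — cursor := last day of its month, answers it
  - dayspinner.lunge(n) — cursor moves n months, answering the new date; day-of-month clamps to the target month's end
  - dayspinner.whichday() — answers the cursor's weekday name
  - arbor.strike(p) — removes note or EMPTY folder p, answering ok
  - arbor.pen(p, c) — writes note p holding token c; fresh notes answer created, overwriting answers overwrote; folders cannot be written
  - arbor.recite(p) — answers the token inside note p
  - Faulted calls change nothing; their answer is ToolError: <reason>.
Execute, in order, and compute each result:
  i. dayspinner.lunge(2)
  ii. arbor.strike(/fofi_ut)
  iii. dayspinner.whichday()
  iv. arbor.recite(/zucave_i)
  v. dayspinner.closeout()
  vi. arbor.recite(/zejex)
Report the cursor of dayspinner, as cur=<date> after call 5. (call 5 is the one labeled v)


# lunge(n→2) == 2200-06-15
# strike(p→/fofi_ut) == ok
# whichday() == Sunday
# recite(p→/zucave_i) == zesmo
# closeout() == 2200-06-30
# recite(p→/zejex) == ploba_un

Answer: cur=2200-06-30


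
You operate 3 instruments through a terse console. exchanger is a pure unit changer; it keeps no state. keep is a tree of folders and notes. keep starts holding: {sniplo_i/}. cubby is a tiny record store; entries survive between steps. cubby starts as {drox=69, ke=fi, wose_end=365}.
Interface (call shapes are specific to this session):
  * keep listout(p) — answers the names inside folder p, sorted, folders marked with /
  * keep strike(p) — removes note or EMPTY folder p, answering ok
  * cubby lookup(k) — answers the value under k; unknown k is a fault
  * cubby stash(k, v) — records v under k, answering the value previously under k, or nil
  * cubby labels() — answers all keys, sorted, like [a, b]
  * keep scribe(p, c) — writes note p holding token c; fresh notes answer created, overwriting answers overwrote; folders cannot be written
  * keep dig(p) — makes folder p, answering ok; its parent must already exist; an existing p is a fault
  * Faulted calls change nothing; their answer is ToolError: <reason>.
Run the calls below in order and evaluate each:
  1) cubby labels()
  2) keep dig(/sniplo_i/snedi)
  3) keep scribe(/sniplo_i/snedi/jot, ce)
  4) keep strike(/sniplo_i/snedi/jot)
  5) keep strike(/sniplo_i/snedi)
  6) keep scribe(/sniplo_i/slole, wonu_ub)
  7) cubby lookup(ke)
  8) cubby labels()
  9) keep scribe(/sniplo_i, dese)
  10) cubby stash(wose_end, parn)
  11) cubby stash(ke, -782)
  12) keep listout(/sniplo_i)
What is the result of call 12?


-> cubby labels()
<- [drox, ke, wose_end]
-> keep dig(p: /sniplo_i/snedi)
<- ok
-> keep scribe(p: /sniplo_i/snedi/jot, c: ce)
<- created
-> keep strike(p: /sniplo_i/snedi/jot)
<- ok
-> keep strike(p: /sniplo_i/snedi)
<- ok
-> keep scribe(p: /sniplo_i/slole, c: wonu_ub)
<- created
-> cubby lookup(k: ke)
<- fi
-> cubby labels()
<- [drox, ke, wose_end]
-> keep scribe(p: /sniplo_i, c: dese)
<- ToolError: is a directory
-> cubby stash(k: wose_end, v: parn)
<- 365
-> cubby stash(k: ke, v: -782)
<- fi
-> keep listout(p: /sniplo_i)
<- [slole]

Answer: [slole]


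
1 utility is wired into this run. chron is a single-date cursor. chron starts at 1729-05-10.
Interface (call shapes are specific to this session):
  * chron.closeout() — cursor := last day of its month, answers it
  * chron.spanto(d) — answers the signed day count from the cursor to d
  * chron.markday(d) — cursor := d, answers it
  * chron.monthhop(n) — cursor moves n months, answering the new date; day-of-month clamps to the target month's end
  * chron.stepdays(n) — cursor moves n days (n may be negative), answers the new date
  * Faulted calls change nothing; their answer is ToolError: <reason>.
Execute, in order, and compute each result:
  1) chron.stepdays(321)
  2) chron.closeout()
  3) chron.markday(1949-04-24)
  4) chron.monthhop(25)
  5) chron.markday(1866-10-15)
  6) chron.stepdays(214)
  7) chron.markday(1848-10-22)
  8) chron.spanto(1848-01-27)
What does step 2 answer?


Answer: 1730-03-31

Derivation:
Do: chron.stepdays[n=321]
See: 1730-03-27
Do: chron.closeout[]
See: 1730-03-31
Do: chron.markday[d=1949-04-24]
See: 1949-04-24
Do: chron.monthhop[n=25]
See: 1951-05-24
Do: chron.markday[d=1866-10-15]
See: 1866-10-15
Do: chron.stepdays[n=214]
See: 1867-05-17
Do: chron.markday[d=1848-10-22]
See: 1848-10-22
Do: chron.spanto[d=1848-01-27]
See: -269


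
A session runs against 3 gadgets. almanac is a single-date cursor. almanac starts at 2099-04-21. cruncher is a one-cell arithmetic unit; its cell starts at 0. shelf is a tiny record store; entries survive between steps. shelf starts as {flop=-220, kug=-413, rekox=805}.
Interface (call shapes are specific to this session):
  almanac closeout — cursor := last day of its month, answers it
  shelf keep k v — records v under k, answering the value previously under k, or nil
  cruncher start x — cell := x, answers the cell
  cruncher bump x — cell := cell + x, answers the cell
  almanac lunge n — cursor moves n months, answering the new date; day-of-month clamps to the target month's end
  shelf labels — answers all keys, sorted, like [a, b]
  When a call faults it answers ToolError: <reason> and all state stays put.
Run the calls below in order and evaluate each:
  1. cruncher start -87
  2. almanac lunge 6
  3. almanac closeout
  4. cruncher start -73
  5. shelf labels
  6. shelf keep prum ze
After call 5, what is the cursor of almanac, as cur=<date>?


> cruncher start x='-87'
= -87
> almanac lunge n='6'
= 2099-10-21
> almanac closeout
= 2099-10-31
> cruncher start x='-73'
= -73
> shelf labels
= [flop, kug, rekox]
> shelf keep k='prum' v='ze'
= nil

Answer: cur=2099-10-31


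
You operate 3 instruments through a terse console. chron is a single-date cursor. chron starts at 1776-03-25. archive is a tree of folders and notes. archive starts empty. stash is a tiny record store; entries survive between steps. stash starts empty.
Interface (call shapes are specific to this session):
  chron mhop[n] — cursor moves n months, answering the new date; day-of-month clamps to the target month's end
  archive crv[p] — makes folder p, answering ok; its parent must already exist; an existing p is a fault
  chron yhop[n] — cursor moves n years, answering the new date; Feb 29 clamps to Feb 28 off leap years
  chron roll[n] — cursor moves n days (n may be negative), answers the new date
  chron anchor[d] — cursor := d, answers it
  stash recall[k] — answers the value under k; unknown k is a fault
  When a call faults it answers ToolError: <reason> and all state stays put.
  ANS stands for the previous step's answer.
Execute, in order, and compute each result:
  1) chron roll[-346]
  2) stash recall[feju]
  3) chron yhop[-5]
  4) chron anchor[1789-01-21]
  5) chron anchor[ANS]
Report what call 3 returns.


Answer: 1770-04-14

Derivation:
-- chron roll(n: -346) => 1775-04-14
-- stash recall(k: feju) => ToolError: no such key feju
-- chron yhop(n: -5) => 1770-04-14
-- chron anchor(d: 1789-01-21) => 1789-01-21
-- chron anchor(d: ANS) => 1789-01-21


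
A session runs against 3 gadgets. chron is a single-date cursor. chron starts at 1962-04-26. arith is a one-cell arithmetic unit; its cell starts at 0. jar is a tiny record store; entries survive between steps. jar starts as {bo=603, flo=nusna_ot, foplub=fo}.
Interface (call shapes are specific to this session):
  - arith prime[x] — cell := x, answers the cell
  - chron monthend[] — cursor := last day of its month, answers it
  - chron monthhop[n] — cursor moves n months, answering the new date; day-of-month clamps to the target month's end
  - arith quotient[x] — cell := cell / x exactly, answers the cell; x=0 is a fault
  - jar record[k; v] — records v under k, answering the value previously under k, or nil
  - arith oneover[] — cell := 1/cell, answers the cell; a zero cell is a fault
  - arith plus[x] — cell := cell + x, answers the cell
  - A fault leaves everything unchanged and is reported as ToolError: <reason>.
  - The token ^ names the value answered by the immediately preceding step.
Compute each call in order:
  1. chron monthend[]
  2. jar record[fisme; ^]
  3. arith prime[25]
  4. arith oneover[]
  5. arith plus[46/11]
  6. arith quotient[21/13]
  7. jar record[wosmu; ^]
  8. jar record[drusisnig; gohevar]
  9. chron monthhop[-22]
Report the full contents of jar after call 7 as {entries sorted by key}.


Answer: {bo=603, fisme=1962-04-30, flo=nusna_ot, foplub=fo, wosmu=5031/1925}

Derivation:
>> chron monthend()
<< 1962-04-30
>> jar record(fisme, ^)
<< nil
>> arith prime(25)
<< 25
>> arith oneover()
<< 1/25
>> arith plus(46/11)
<< 1161/275
>> arith quotient(21/13)
<< 5031/1925
>> jar record(wosmu, ^)
<< nil
>> jar record(drusisnig, gohevar)
<< nil
>> chron monthhop(-22)
<< 1960-06-30


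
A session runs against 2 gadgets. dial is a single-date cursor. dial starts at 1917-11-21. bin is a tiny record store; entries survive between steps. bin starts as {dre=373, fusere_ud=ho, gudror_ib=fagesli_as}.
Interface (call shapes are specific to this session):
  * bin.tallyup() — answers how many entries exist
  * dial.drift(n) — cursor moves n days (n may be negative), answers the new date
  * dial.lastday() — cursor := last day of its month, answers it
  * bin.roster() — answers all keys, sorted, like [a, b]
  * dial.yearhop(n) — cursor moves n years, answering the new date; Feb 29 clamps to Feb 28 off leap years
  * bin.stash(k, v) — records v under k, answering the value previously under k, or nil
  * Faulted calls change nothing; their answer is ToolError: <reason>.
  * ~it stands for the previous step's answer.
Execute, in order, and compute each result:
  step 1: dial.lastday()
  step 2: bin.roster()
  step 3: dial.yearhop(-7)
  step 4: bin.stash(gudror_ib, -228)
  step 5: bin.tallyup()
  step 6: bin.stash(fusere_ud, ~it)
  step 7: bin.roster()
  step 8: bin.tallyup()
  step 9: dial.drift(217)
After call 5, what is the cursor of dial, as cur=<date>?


Answer: cur=1910-11-30

Derivation:
I invoke dial.lastday(), and see 1917-11-30.
Now I run bin.roster, and observe [dre, fusere_ud, gudror_ib].
I run dial.yearhop(n=-7), — result: 1910-11-30.
I use bin.stash(k=gudror_ib, v=-228), → fagesli_as.
Next I call bin.tallyup(), → 3.
Then bin.stash(k=fusere_ud, v=~it), and observe ho.
I try bin.roster: [dre, fusere_ud, gudror_ib].
I invoke bin.tallyup, and observe 3.
Invoking dial.drift(n=217), and get 1911-07-05.


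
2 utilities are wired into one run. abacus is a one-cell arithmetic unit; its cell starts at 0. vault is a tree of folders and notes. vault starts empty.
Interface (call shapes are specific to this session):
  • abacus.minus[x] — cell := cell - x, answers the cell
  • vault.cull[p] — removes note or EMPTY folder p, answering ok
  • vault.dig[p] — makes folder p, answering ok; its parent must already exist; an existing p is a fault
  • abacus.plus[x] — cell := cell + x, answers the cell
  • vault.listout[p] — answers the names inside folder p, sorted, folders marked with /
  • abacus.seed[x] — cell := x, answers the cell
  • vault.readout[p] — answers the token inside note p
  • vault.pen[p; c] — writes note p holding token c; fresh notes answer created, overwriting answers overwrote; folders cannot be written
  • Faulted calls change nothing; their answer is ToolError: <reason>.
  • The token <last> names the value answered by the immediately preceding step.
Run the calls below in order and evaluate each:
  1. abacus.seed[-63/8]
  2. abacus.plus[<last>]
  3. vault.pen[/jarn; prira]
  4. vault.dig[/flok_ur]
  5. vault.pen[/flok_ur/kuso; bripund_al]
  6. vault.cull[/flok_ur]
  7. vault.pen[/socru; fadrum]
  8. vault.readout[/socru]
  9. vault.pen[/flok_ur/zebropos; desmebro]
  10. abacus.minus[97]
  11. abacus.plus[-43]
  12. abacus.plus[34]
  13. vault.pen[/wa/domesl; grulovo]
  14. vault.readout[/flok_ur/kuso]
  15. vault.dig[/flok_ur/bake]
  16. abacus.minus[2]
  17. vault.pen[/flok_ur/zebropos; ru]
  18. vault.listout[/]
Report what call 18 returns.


Answer: [flok_ur/, jarn, socru]

Derivation:
% abacus.seed(x: -63/8) -> -63/8
% abacus.plus(x: <last>) -> -63/4
% vault.pen(p: /jarn, c: prira) -> created
% vault.dig(p: /flok_ur) -> ok
% vault.pen(p: /flok_ur/kuso, c: bripund_al) -> created
% vault.cull(p: /flok_ur) -> ToolError: not empty
% vault.pen(p: /socru, c: fadrum) -> created
% vault.readout(p: /socru) -> fadrum
% vault.pen(p: /flok_ur/zebropos, c: desmebro) -> created
% abacus.minus(x: 97) -> -451/4
% abacus.plus(x: -43) -> -623/4
% abacus.plus(x: 34) -> -487/4
% vault.pen(p: /wa/domesl, c: grulovo) -> ToolError: no parent
% vault.readout(p: /flok_ur/kuso) -> bripund_al
% vault.dig(p: /flok_ur/bake) -> ok
% abacus.minus(x: 2) -> -495/4
% vault.pen(p: /flok_ur/zebropos, c: ru) -> overwrote
% vault.listout(p: /) -> [flok_ur/, jarn, socru]


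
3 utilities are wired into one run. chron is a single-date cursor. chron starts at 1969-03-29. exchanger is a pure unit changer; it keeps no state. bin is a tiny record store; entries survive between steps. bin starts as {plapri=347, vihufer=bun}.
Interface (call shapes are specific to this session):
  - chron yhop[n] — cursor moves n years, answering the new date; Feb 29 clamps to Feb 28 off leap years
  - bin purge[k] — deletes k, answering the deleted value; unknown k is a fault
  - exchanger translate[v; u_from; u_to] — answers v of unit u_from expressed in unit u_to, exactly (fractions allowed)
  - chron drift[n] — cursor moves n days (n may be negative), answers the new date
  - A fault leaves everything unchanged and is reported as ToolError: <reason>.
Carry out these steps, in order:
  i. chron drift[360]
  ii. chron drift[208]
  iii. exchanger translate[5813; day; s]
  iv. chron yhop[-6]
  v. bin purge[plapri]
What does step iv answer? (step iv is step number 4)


Answer: 1964-10-18

Derivation:
Do: chron drift[n→360]
See: 1970-03-24
Do: chron drift[n→208]
See: 1970-10-18
Do: exchanger translate[v→5813; u_from→day; u_to→s]
See: 502243200
Do: chron yhop[n→-6]
See: 1964-10-18
Do: bin purge[k→plapri]
See: 347


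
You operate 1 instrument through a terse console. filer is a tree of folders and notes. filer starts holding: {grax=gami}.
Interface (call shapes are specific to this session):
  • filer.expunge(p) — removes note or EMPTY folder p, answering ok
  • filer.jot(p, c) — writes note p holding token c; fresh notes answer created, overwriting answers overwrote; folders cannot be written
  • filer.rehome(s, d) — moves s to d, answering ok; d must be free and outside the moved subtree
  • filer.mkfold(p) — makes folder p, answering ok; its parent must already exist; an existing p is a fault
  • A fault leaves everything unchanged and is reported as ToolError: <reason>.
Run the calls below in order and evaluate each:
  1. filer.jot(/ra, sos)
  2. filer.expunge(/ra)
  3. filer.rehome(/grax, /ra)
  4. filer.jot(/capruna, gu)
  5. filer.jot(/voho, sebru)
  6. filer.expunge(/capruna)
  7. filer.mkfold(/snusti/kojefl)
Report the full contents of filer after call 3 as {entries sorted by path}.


Answer: {ra=gami}

Derivation:
% 1. filer.jot(p='/ra', c='sos') : created
% 2. filer.expunge(p='/ra') : ok
% 3. filer.rehome(s='/grax', d='/ra') : ok
% 4. filer.jot(p='/capruna', c='gu') : created
% 5. filer.jot(p='/voho', c='sebru') : created
% 6. filer.expunge(p='/capruna') : ok
% 7. filer.mkfold(p='/snusti/kojefl') : ToolError: no parent


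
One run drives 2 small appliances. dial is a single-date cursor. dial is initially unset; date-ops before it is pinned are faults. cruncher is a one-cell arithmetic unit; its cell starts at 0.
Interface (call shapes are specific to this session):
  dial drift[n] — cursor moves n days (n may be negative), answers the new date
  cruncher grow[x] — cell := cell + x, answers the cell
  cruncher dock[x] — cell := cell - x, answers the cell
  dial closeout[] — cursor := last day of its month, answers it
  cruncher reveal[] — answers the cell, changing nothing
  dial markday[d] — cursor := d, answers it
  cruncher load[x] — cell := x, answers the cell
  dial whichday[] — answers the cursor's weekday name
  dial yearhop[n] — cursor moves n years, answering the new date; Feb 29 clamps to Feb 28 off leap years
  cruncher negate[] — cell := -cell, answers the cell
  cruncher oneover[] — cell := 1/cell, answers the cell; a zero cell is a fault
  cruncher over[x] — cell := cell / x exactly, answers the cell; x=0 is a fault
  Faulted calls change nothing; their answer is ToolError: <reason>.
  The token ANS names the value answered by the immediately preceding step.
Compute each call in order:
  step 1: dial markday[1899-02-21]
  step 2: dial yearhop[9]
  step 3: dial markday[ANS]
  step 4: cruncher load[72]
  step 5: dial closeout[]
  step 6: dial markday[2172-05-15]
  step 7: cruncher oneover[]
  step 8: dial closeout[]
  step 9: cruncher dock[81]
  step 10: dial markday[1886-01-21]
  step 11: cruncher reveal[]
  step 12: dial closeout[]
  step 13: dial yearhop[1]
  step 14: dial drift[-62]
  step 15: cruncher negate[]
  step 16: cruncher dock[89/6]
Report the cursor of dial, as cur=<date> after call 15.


~$ dial markday d='1899-02-21'
  1899-02-21
~$ dial yearhop n='9'
  1908-02-21
~$ dial markday d='ANS'
  1908-02-21
~$ cruncher load x='72'
  72
~$ dial closeout
  1908-02-29
~$ dial markday d='2172-05-15'
  2172-05-15
~$ cruncher oneover
  1/72
~$ dial closeout
  2172-05-31
~$ cruncher dock x='81'
  -5831/72
~$ dial markday d='1886-01-21'
  1886-01-21
~$ cruncher reveal
  -5831/72
~$ dial closeout
  1886-01-31
~$ dial yearhop n='1'
  1887-01-31
~$ dial drift n='-62'
  1886-11-30
~$ cruncher negate
  5831/72
~$ cruncher dock x='89/6'
  4763/72

Answer: cur=1886-11-30


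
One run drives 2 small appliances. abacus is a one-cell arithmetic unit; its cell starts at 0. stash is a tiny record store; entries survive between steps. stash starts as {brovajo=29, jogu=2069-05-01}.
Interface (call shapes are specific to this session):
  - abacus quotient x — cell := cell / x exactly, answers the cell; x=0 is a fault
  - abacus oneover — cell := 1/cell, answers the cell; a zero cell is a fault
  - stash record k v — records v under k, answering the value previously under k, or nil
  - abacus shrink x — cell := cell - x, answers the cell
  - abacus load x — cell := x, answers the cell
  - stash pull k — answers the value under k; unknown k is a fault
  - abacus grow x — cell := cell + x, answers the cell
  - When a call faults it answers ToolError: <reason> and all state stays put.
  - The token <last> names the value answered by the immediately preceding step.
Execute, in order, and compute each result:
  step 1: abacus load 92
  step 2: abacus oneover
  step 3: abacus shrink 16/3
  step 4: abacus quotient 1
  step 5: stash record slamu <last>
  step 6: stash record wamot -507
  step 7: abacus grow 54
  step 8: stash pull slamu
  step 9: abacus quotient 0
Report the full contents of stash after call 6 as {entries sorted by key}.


Answer: {brovajo=29, jogu=2069-05-01, slamu=-1469/276, wamot=-507}

Derivation:
Do: abacus load[x→92]
See: 92
Do: abacus oneover[]
See: 1/92
Do: abacus shrink[x→16/3]
See: -1469/276
Do: abacus quotient[x→1]
See: -1469/276
Do: stash record[k→slamu; v→<last>]
See: nil
Do: stash record[k→wamot; v→-507]
See: nil
Do: abacus grow[x→54]
See: 13435/276
Do: stash pull[k→slamu]
See: -1469/276
Do: abacus quotient[x→0]
See: ToolError: division by zero


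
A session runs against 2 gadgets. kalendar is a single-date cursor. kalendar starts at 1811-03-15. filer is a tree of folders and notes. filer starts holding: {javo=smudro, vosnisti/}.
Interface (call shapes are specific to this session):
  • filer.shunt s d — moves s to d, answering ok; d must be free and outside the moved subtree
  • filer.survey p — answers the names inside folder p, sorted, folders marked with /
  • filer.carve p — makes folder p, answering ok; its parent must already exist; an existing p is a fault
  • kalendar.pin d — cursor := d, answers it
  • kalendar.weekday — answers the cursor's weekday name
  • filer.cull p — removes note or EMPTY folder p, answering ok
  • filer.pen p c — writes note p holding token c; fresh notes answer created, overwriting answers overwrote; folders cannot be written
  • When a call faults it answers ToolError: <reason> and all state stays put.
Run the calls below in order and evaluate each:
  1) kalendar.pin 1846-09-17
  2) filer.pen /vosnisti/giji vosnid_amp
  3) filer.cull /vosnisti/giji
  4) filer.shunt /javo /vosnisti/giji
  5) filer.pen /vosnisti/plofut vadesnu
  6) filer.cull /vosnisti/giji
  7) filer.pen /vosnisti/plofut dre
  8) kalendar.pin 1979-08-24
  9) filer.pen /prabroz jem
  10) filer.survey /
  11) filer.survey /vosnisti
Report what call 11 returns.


Answer: [plofut]

Derivation:
// 1. pin(d: 1846-09-17) : 1846-09-17
// 2. pen(p: /vosnisti/giji, c: vosnid_amp) : created
// 3. cull(p: /vosnisti/giji) : ok
// 4. shunt(s: /javo, d: /vosnisti/giji) : ok
// 5. pen(p: /vosnisti/plofut, c: vadesnu) : created
// 6. cull(p: /vosnisti/giji) : ok
// 7. pen(p: /vosnisti/plofut, c: dre) : overwrote
// 8. pin(d: 1979-08-24) : 1979-08-24
// 9. pen(p: /prabroz, c: jem) : created
// 10. survey(p: /) : [prabroz, vosnisti/]
// 11. survey(p: /vosnisti) : [plofut]


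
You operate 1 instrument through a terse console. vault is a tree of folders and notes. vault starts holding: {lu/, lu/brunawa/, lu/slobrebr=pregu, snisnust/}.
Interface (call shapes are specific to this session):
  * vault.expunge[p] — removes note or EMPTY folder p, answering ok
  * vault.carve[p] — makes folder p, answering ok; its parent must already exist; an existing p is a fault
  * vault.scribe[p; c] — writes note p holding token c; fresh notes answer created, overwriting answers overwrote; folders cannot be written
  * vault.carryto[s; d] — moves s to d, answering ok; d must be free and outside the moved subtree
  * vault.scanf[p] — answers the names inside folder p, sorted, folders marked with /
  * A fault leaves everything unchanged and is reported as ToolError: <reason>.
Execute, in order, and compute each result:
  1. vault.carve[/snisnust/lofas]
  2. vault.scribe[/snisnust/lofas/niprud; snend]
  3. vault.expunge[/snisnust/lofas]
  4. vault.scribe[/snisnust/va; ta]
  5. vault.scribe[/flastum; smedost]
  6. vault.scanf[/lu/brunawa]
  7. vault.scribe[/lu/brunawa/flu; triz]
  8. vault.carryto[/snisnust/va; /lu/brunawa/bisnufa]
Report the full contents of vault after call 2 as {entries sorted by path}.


Answer: {lu/, lu/brunawa/, lu/slobrebr=pregu, snisnust/, snisnust/lofas/, snisnust/lofas/niprud=snend}

Derivation:
Step: carve[p: /snisnust/lofas]
Result: ok
Step: scribe[p: /snisnust/lofas/niprud; c: snend]
Result: created
Step: expunge[p: /snisnust/lofas]
Result: ToolError: not empty
Step: scribe[p: /snisnust/va; c: ta]
Result: created
Step: scribe[p: /flastum; c: smedost]
Result: created
Step: scanf[p: /lu/brunawa]
Result: []
Step: scribe[p: /lu/brunawa/flu; c: triz]
Result: created
Step: carryto[s: /snisnust/va; d: /lu/brunawa/bisnufa]
Result: ok


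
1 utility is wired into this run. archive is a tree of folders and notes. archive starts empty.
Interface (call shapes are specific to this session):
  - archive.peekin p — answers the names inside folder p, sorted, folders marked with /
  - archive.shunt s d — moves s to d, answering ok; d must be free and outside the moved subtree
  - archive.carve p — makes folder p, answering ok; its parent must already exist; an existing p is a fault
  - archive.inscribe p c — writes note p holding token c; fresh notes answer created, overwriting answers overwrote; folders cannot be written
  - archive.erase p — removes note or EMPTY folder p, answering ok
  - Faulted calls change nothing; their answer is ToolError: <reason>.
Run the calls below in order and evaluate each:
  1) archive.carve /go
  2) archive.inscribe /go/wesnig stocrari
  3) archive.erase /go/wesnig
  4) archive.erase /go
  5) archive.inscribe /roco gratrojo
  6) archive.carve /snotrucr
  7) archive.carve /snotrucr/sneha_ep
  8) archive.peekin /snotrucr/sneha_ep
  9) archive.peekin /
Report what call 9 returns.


·→ archive.carve(/go)
·← ok
·→ archive.inscribe(/go/wesnig, stocrari)
·← created
·→ archive.erase(/go/wesnig)
·← ok
·→ archive.erase(/go)
·← ok
·→ archive.inscribe(/roco, gratrojo)
·← created
·→ archive.carve(/snotrucr)
·← ok
·→ archive.carve(/snotrucr/sneha_ep)
·← ok
·→ archive.peekin(/snotrucr/sneha_ep)
·← []
·→ archive.peekin(/)
·← [roco, snotrucr/]

Answer: [roco, snotrucr/]


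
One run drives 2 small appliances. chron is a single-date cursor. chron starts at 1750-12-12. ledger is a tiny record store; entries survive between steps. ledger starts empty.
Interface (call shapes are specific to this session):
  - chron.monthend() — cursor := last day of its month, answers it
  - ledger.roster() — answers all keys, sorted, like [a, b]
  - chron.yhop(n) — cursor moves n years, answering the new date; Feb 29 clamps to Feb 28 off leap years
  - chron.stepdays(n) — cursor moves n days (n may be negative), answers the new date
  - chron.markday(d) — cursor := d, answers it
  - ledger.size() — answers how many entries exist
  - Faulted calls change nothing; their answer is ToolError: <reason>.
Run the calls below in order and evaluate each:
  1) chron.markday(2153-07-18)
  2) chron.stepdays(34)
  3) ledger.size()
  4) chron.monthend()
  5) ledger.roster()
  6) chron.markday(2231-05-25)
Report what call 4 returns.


> chron.markday 2153-07-18
  2153-07-18
> chron.stepdays 34
  2153-08-21
> ledger.size
  0
> chron.monthend
  2153-08-31
> ledger.roster
  []
> chron.markday 2231-05-25
  2231-05-25

Answer: 2153-08-31


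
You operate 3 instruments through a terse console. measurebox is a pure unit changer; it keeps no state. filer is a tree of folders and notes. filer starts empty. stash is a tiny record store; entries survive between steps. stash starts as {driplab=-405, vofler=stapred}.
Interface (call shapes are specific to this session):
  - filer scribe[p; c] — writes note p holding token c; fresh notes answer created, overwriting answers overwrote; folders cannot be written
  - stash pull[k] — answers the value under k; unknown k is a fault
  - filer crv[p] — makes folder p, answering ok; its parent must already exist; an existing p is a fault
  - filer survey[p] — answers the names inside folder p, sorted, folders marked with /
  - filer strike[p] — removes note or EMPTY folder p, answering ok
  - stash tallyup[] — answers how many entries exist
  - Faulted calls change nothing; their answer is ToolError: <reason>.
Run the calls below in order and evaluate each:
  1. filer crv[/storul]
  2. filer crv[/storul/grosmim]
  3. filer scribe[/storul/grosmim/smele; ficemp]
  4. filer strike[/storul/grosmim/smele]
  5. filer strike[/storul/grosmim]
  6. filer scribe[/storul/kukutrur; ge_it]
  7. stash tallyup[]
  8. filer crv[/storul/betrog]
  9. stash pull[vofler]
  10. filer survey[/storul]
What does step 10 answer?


Answer: [betrog/, kukutrur]

Derivation:
I use filer crv with /storul, and get ok.
Invoking filer crv with /storul/grosmim, — result: ok.
I try filer scribe with /storul/grosmim/smele, ficemp, and see created.
Now I run filer strike with /storul/grosmim/smele, and get ok.
Using filer strike with /storul/grosmim, and observe ok.
I use filer scribe with /storul/kukutrur, ge_it, — result: created.
I run stash tallyup(), and see 2.
Next I call filer crv with /storul/betrog, which returns ok.
Then stash pull with vofler, yielding stapred.
Then filer survey with /storul, and see [betrog/, kukutrur].


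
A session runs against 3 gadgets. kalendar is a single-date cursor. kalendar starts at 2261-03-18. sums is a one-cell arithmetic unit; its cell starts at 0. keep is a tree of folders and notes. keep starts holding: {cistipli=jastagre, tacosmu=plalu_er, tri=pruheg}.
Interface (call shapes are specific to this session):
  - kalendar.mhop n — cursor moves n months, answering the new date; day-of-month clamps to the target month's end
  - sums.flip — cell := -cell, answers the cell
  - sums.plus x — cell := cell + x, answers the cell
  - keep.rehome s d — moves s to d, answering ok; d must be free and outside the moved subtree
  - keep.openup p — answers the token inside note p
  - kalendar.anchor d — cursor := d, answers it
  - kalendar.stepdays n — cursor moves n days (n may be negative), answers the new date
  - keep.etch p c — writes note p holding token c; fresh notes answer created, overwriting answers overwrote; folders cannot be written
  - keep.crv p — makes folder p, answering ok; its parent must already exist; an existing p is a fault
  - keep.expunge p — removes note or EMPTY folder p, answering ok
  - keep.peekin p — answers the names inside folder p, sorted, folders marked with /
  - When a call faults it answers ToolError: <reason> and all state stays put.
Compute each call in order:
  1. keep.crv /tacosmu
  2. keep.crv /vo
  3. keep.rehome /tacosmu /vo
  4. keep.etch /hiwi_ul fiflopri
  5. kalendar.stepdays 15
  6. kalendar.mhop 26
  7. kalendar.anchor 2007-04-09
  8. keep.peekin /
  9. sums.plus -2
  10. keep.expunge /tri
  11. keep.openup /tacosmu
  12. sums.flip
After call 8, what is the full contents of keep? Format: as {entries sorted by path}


I run keep.crv using /tacosmu, giving ToolError: exists.
Calling keep.crv using /vo, — result: ok.
Then keep.rehome using /tacosmu, /vo, giving ToolError: exists.
I try keep.etch using /hiwi_ul, fiflopri, → created.
I try kalendar.stepdays using 15, → 2261-04-02.
Next I call kalendar.mhop using 26, giving 2263-06-02.
I run kalendar.anchor using 2007-04-09, and get 2007-04-09.
I call keep.peekin using /: [cistipli, hiwi_ul, tacosmu, tri, vo/].
Then sums.plus using -2, → -2.
Next I call keep.expunge using /tri, → ok.
I try keep.openup using /tacosmu, giving plalu_er.
Then sums.flip, and observe 2.

Answer: {cistipli=jastagre, hiwi_ul=fiflopri, tacosmu=plalu_er, tri=pruheg, vo/}


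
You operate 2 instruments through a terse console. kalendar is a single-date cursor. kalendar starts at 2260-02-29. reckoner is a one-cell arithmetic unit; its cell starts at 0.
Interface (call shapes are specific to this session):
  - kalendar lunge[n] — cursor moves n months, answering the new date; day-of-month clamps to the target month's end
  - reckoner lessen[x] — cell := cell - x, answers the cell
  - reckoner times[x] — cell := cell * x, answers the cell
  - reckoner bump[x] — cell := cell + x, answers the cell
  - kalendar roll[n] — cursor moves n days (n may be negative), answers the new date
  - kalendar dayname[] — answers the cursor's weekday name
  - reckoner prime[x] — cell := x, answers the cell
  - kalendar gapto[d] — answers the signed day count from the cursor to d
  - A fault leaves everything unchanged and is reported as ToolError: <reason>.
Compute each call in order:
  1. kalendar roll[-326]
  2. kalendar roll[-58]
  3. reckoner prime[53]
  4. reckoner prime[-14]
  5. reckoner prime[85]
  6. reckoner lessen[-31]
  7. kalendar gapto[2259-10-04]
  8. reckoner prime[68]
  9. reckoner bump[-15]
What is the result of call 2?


Answer: 2259-02-10

Derivation:
~$ kalendar roll n='-326'
:: 2259-04-09
~$ kalendar roll n='-58'
:: 2259-02-10
~$ reckoner prime x='53'
:: 53
~$ reckoner prime x='-14'
:: -14
~$ reckoner prime x='85'
:: 85
~$ reckoner lessen x='-31'
:: 116
~$ kalendar gapto d='2259-10-04'
:: 236
~$ reckoner prime x='68'
:: 68
~$ reckoner bump x='-15'
:: 53


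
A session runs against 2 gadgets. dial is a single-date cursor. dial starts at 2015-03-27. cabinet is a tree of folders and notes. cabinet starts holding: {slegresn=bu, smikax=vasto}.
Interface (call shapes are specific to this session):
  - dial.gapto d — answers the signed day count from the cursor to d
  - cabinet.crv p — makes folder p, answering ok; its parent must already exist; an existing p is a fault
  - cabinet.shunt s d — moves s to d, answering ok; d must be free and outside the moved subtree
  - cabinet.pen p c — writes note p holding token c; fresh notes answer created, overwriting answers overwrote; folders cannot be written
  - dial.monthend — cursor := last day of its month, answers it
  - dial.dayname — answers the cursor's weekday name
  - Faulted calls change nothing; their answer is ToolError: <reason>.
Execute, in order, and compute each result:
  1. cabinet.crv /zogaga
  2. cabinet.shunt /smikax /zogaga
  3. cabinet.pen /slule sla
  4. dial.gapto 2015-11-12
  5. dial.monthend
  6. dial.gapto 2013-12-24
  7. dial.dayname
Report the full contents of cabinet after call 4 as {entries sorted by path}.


Answer: {slegresn=bu, slule=sla, smikax=vasto, zogaga/}

Derivation:
Using cabinet.crv passing p=/zogaga, which returns ok.
Now I run cabinet.shunt passing s=/smikax, d=/zogaga, and see ToolError: exists.
I call cabinet.pen passing p=/slule, c=sla, — result: created.
Calling dial.gapto passing d=2015-11-12, and see 230.
Invoking dial.monthend(), and see 2015-03-31.
Calling dial.gapto passing d=2013-12-24, which returns -462.
I run dial.dayname(), — result: Tuesday.


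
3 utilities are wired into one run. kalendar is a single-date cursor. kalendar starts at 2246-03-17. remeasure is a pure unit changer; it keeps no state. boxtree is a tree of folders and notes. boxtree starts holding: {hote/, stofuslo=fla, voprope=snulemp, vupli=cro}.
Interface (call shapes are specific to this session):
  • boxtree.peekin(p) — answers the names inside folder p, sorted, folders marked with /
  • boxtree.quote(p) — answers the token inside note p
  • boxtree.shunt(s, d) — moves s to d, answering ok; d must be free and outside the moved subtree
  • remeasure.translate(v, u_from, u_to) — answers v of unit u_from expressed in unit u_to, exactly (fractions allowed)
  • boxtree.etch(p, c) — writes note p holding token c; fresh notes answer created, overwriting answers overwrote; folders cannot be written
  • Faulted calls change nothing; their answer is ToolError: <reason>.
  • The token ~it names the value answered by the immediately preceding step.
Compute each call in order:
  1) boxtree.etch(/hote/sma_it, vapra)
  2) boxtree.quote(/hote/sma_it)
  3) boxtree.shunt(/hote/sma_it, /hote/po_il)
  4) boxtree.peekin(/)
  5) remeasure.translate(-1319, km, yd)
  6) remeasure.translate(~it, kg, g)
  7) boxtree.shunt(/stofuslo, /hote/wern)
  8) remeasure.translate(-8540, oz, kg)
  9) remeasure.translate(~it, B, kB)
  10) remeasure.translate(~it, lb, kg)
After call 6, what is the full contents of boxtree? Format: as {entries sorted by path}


;; 1. boxtree.etch(/hote/sma_it, vapra) : created
;; 2. boxtree.quote(/hote/sma_it) : vapra
;; 3. boxtree.shunt(/hote/sma_it, /hote/po_il) : ok
;; 4. boxtree.peekin(/) : [hote/, stofuslo, voprope, vupli]
;; 5. remeasure.translate(-1319, km, yd) : -1648750000/1143
;; 6. remeasure.translate(~it, kg, g) : -1648750000000/1143
;; 7. boxtree.shunt(/stofuslo, /hote/wern) : ok
;; 8. remeasure.translate(-8540, oz, kg) : -19368394199/80000000
;; 9. remeasure.translate(~it, B, kB) : -19368394199/80000000000
;; 10. remeasure.translate(~it, lb, kg) : -878535582781866163/8000000000000000000

Answer: {hote/, hote/po_il=vapra, stofuslo=fla, voprope=snulemp, vupli=cro}


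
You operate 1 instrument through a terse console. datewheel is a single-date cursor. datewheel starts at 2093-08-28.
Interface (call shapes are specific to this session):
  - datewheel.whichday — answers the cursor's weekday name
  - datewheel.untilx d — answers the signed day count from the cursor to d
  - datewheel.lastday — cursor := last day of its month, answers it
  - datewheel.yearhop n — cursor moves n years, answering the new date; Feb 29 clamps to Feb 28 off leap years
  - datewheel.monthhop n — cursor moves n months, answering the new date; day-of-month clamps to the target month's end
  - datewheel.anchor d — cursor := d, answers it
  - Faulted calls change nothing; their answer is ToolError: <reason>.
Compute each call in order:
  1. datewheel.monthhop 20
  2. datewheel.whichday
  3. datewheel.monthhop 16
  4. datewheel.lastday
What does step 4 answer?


==> monthhop(n→20)
<== 2095-04-28
==> whichday()
<== Thursday
==> monthhop(n→16)
<== 2096-08-28
==> lastday()
<== 2096-08-31

Answer: 2096-08-31


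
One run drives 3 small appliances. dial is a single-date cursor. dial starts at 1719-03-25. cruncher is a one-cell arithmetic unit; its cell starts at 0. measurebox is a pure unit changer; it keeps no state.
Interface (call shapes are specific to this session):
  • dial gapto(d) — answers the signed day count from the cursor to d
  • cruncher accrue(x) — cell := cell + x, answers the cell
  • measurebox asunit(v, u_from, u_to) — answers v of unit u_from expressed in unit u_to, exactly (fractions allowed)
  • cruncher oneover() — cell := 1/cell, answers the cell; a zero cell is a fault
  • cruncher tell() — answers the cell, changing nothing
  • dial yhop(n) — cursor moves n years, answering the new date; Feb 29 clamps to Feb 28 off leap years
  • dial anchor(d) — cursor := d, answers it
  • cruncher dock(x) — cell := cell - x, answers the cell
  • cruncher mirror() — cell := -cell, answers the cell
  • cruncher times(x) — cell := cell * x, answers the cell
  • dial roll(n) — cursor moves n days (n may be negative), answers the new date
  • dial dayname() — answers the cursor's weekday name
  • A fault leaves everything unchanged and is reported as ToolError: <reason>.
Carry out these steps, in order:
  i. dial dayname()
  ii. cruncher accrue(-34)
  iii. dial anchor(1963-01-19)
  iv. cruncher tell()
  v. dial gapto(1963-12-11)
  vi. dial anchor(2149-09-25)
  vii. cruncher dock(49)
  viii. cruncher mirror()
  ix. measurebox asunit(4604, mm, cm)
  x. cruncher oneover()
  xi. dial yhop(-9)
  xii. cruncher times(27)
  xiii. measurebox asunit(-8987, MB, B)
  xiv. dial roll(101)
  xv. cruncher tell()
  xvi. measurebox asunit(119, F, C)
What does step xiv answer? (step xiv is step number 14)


Answer: 2141-01-04

Derivation:
> dial dayname
[out] Saturday
> cruncher accrue -34
[out] -34
> dial anchor 1963-01-19
[out] 1963-01-19
> cruncher tell
[out] -34
> dial gapto 1963-12-11
[out] 326
> dial anchor 2149-09-25
[out] 2149-09-25
> cruncher dock 49
[out] -83
> cruncher mirror
[out] 83
> measurebox asunit 4604 mm cm
[out] 2302/5
> cruncher oneover
[out] 1/83
> dial yhop -9
[out] 2140-09-25
> cruncher times 27
[out] 27/83
> measurebox asunit -8987 MB B
[out] -8987000000
> dial roll 101
[out] 2141-01-04
> cruncher tell
[out] 27/83
> measurebox asunit 119 F C
[out] 145/3


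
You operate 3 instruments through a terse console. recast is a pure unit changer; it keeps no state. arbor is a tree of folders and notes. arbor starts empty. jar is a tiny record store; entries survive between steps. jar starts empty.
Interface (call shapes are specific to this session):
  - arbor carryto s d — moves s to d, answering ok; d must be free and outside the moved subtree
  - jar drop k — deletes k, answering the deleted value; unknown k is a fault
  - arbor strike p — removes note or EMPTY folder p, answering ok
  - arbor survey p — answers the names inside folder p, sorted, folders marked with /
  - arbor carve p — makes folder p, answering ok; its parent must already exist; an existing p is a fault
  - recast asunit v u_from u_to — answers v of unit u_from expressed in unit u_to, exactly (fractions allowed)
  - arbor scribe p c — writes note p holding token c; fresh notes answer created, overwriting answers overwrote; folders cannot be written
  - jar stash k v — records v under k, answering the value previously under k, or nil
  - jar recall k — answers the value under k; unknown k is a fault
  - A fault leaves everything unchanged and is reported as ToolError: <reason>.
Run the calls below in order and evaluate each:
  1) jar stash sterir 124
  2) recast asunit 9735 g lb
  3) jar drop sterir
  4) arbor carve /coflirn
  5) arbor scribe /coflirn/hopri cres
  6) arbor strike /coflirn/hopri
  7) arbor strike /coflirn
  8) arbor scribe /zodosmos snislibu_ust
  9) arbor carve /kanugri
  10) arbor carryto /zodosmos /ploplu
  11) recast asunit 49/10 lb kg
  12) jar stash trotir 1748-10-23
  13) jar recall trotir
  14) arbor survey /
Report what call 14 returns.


CALL jar stash[sterir; 124]
RET  nil
CALL recast asunit[9735; g; lb]
RET  88500000/4123567
CALL jar drop[sterir]
RET  124
CALL arbor carve[/coflirn]
RET  ok
CALL arbor scribe[/coflirn/hopri; cres]
RET  created
CALL arbor strike[/coflirn/hopri]
RET  ok
CALL arbor strike[/coflirn]
RET  ok
CALL arbor scribe[/zodosmos; snislibu_ust]
RET  created
CALL arbor carve[/kanugri]
RET  ok
CALL arbor carryto[/zodosmos; /ploplu]
RET  ok
CALL recast asunit[49/10; lb; kg]
RET  2222602613/1000000000
CALL jar stash[trotir; 1748-10-23]
RET  nil
CALL jar recall[trotir]
RET  1748-10-23
CALL arbor survey[/]
RET  [kanugri/, ploplu]

Answer: [kanugri/, ploplu]
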